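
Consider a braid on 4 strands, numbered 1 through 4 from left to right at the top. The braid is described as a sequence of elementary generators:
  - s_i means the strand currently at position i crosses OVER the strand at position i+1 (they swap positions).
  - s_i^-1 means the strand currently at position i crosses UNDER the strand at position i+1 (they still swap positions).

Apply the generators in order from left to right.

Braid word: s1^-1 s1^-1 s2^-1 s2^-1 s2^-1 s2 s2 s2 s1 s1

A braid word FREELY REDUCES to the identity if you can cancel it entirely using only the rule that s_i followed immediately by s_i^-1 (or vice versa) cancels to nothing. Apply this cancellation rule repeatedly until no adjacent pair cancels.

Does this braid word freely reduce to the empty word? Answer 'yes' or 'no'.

Answer: yes

Derivation:
Gen 1 (s1^-1): push. Stack: [s1^-1]
Gen 2 (s1^-1): push. Stack: [s1^-1 s1^-1]
Gen 3 (s2^-1): push. Stack: [s1^-1 s1^-1 s2^-1]
Gen 4 (s2^-1): push. Stack: [s1^-1 s1^-1 s2^-1 s2^-1]
Gen 5 (s2^-1): push. Stack: [s1^-1 s1^-1 s2^-1 s2^-1 s2^-1]
Gen 6 (s2): cancels prior s2^-1. Stack: [s1^-1 s1^-1 s2^-1 s2^-1]
Gen 7 (s2): cancels prior s2^-1. Stack: [s1^-1 s1^-1 s2^-1]
Gen 8 (s2): cancels prior s2^-1. Stack: [s1^-1 s1^-1]
Gen 9 (s1): cancels prior s1^-1. Stack: [s1^-1]
Gen 10 (s1): cancels prior s1^-1. Stack: []
Reduced word: (empty)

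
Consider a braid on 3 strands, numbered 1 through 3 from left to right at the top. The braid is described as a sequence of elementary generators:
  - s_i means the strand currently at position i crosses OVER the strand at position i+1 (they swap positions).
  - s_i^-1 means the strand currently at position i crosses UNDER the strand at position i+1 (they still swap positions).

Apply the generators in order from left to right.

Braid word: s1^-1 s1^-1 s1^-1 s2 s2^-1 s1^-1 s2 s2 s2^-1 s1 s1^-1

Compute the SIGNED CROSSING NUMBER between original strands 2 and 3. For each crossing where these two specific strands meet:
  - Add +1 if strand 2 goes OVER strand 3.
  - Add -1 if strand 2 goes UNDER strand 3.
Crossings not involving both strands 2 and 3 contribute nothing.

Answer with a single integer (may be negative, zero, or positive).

Gen 1: crossing 1x2. Both 2&3? no. Sum: 0
Gen 2: crossing 2x1. Both 2&3? no. Sum: 0
Gen 3: crossing 1x2. Both 2&3? no. Sum: 0
Gen 4: crossing 1x3. Both 2&3? no. Sum: 0
Gen 5: crossing 3x1. Both 2&3? no. Sum: 0
Gen 6: crossing 2x1. Both 2&3? no. Sum: 0
Gen 7: 2 over 3. Both 2&3? yes. Contrib: +1. Sum: 1
Gen 8: 3 over 2. Both 2&3? yes. Contrib: -1. Sum: 0
Gen 9: 2 under 3. Both 2&3? yes. Contrib: -1. Sum: -1
Gen 10: crossing 1x3. Both 2&3? no. Sum: -1
Gen 11: crossing 3x1. Both 2&3? no. Sum: -1

Answer: -1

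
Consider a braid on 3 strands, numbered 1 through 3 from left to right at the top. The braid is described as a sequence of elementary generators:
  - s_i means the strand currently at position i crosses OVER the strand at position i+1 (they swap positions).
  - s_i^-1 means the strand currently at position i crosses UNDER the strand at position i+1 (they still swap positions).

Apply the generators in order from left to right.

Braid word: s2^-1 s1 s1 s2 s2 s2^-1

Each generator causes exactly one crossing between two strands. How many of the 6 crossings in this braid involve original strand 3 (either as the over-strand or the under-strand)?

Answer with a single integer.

Gen 1: crossing 2x3. Involves strand 3? yes. Count so far: 1
Gen 2: crossing 1x3. Involves strand 3? yes. Count so far: 2
Gen 3: crossing 3x1. Involves strand 3? yes. Count so far: 3
Gen 4: crossing 3x2. Involves strand 3? yes. Count so far: 4
Gen 5: crossing 2x3. Involves strand 3? yes. Count so far: 5
Gen 6: crossing 3x2. Involves strand 3? yes. Count so far: 6

Answer: 6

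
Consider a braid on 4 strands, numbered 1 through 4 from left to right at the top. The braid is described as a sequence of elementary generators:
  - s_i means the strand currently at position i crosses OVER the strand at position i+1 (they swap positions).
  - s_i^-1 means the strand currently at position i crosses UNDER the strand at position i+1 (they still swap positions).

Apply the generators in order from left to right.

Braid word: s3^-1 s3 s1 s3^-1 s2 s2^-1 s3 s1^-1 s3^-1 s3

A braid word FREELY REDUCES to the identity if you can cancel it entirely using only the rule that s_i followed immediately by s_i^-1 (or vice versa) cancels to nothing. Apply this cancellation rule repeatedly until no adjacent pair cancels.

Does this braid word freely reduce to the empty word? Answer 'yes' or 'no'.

Gen 1 (s3^-1): push. Stack: [s3^-1]
Gen 2 (s3): cancels prior s3^-1. Stack: []
Gen 3 (s1): push. Stack: [s1]
Gen 4 (s3^-1): push. Stack: [s1 s3^-1]
Gen 5 (s2): push. Stack: [s1 s3^-1 s2]
Gen 6 (s2^-1): cancels prior s2. Stack: [s1 s3^-1]
Gen 7 (s3): cancels prior s3^-1. Stack: [s1]
Gen 8 (s1^-1): cancels prior s1. Stack: []
Gen 9 (s3^-1): push. Stack: [s3^-1]
Gen 10 (s3): cancels prior s3^-1. Stack: []
Reduced word: (empty)

Answer: yes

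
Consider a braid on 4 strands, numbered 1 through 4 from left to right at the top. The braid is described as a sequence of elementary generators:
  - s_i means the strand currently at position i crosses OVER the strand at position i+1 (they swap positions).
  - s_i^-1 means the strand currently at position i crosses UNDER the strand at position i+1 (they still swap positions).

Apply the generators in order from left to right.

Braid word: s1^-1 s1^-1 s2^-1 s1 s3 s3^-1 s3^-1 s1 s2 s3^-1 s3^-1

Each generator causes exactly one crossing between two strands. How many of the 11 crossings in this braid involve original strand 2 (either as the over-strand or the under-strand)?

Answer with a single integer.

Gen 1: crossing 1x2. Involves strand 2? yes. Count so far: 1
Gen 2: crossing 2x1. Involves strand 2? yes. Count so far: 2
Gen 3: crossing 2x3. Involves strand 2? yes. Count so far: 3
Gen 4: crossing 1x3. Involves strand 2? no. Count so far: 3
Gen 5: crossing 2x4. Involves strand 2? yes. Count so far: 4
Gen 6: crossing 4x2. Involves strand 2? yes. Count so far: 5
Gen 7: crossing 2x4. Involves strand 2? yes. Count so far: 6
Gen 8: crossing 3x1. Involves strand 2? no. Count so far: 6
Gen 9: crossing 3x4. Involves strand 2? no. Count so far: 6
Gen 10: crossing 3x2. Involves strand 2? yes. Count so far: 7
Gen 11: crossing 2x3. Involves strand 2? yes. Count so far: 8

Answer: 8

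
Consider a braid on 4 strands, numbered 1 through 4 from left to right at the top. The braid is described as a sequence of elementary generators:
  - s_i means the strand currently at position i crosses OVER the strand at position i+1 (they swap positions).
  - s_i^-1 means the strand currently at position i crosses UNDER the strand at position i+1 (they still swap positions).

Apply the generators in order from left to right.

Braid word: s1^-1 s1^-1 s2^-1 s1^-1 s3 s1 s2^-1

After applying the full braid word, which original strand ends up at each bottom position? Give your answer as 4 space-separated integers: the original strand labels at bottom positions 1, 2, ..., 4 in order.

Gen 1 (s1^-1): strand 1 crosses under strand 2. Perm now: [2 1 3 4]
Gen 2 (s1^-1): strand 2 crosses under strand 1. Perm now: [1 2 3 4]
Gen 3 (s2^-1): strand 2 crosses under strand 3. Perm now: [1 3 2 4]
Gen 4 (s1^-1): strand 1 crosses under strand 3. Perm now: [3 1 2 4]
Gen 5 (s3): strand 2 crosses over strand 4. Perm now: [3 1 4 2]
Gen 6 (s1): strand 3 crosses over strand 1. Perm now: [1 3 4 2]
Gen 7 (s2^-1): strand 3 crosses under strand 4. Perm now: [1 4 3 2]

Answer: 1 4 3 2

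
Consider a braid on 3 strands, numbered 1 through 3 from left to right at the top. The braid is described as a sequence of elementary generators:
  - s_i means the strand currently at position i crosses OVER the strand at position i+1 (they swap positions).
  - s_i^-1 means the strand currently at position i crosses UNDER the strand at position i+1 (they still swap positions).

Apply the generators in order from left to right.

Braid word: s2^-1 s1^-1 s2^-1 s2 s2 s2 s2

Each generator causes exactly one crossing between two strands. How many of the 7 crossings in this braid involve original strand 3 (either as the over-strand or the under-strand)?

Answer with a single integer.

Gen 1: crossing 2x3. Involves strand 3? yes. Count so far: 1
Gen 2: crossing 1x3. Involves strand 3? yes. Count so far: 2
Gen 3: crossing 1x2. Involves strand 3? no. Count so far: 2
Gen 4: crossing 2x1. Involves strand 3? no. Count so far: 2
Gen 5: crossing 1x2. Involves strand 3? no. Count so far: 2
Gen 6: crossing 2x1. Involves strand 3? no. Count so far: 2
Gen 7: crossing 1x2. Involves strand 3? no. Count so far: 2

Answer: 2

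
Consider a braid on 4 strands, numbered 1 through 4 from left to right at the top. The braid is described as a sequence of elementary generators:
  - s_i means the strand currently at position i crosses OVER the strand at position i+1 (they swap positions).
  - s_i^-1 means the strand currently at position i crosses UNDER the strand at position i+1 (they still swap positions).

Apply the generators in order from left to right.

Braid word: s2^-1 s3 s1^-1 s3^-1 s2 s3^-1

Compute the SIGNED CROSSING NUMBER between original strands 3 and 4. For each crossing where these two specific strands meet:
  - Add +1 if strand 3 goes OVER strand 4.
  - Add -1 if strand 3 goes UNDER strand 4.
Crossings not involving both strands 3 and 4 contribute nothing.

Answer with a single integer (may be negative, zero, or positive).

Gen 1: crossing 2x3. Both 3&4? no. Sum: 0
Gen 2: crossing 2x4. Both 3&4? no. Sum: 0
Gen 3: crossing 1x3. Both 3&4? no. Sum: 0
Gen 4: crossing 4x2. Both 3&4? no. Sum: 0
Gen 5: crossing 1x2. Both 3&4? no. Sum: 0
Gen 6: crossing 1x4. Both 3&4? no. Sum: 0

Answer: 0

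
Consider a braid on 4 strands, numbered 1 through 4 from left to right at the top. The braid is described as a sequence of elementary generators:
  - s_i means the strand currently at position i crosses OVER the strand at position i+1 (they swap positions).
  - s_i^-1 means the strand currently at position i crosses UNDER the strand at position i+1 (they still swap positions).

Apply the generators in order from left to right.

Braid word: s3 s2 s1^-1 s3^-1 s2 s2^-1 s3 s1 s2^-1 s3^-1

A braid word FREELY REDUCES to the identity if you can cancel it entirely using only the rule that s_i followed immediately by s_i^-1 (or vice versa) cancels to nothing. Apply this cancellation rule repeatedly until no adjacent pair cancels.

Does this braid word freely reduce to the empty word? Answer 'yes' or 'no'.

Gen 1 (s3): push. Stack: [s3]
Gen 2 (s2): push. Stack: [s3 s2]
Gen 3 (s1^-1): push. Stack: [s3 s2 s1^-1]
Gen 4 (s3^-1): push. Stack: [s3 s2 s1^-1 s3^-1]
Gen 5 (s2): push. Stack: [s3 s2 s1^-1 s3^-1 s2]
Gen 6 (s2^-1): cancels prior s2. Stack: [s3 s2 s1^-1 s3^-1]
Gen 7 (s3): cancels prior s3^-1. Stack: [s3 s2 s1^-1]
Gen 8 (s1): cancels prior s1^-1. Stack: [s3 s2]
Gen 9 (s2^-1): cancels prior s2. Stack: [s3]
Gen 10 (s3^-1): cancels prior s3. Stack: []
Reduced word: (empty)

Answer: yes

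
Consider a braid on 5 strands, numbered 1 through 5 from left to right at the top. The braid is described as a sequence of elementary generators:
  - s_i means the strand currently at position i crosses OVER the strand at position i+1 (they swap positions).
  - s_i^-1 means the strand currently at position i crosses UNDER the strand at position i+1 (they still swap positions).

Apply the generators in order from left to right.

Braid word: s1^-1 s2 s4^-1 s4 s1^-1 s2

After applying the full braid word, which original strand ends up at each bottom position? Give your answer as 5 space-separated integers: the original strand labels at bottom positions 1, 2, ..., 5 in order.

Answer: 3 1 2 4 5

Derivation:
Gen 1 (s1^-1): strand 1 crosses under strand 2. Perm now: [2 1 3 4 5]
Gen 2 (s2): strand 1 crosses over strand 3. Perm now: [2 3 1 4 5]
Gen 3 (s4^-1): strand 4 crosses under strand 5. Perm now: [2 3 1 5 4]
Gen 4 (s4): strand 5 crosses over strand 4. Perm now: [2 3 1 4 5]
Gen 5 (s1^-1): strand 2 crosses under strand 3. Perm now: [3 2 1 4 5]
Gen 6 (s2): strand 2 crosses over strand 1. Perm now: [3 1 2 4 5]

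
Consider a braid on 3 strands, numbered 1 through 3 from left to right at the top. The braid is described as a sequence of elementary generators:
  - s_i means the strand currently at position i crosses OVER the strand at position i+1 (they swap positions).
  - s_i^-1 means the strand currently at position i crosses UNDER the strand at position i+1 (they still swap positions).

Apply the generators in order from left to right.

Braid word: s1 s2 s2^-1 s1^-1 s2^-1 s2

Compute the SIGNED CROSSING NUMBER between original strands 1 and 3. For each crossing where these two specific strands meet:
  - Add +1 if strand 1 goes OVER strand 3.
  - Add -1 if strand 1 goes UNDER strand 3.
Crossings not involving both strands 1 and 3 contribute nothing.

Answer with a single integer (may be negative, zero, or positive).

Answer: 2

Derivation:
Gen 1: crossing 1x2. Both 1&3? no. Sum: 0
Gen 2: 1 over 3. Both 1&3? yes. Contrib: +1. Sum: 1
Gen 3: 3 under 1. Both 1&3? yes. Contrib: +1. Sum: 2
Gen 4: crossing 2x1. Both 1&3? no. Sum: 2
Gen 5: crossing 2x3. Both 1&3? no. Sum: 2
Gen 6: crossing 3x2. Both 1&3? no. Sum: 2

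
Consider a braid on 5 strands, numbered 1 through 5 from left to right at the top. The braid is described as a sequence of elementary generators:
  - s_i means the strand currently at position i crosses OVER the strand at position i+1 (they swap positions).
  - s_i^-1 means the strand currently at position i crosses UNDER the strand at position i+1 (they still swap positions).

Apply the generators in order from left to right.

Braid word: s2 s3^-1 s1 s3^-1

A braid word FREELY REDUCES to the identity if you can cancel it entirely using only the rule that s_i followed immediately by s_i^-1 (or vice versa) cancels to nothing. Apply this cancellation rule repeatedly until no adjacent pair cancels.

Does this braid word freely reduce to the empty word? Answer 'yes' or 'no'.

Gen 1 (s2): push. Stack: [s2]
Gen 2 (s3^-1): push. Stack: [s2 s3^-1]
Gen 3 (s1): push. Stack: [s2 s3^-1 s1]
Gen 4 (s3^-1): push. Stack: [s2 s3^-1 s1 s3^-1]
Reduced word: s2 s3^-1 s1 s3^-1

Answer: no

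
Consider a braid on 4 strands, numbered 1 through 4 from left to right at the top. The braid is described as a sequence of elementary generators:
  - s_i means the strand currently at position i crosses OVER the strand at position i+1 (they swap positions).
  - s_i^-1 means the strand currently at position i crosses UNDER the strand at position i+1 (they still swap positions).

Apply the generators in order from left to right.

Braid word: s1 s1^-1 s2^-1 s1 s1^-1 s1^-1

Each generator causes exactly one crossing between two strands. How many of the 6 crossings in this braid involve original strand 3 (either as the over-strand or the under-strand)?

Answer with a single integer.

Gen 1: crossing 1x2. Involves strand 3? no. Count so far: 0
Gen 2: crossing 2x1. Involves strand 3? no. Count so far: 0
Gen 3: crossing 2x3. Involves strand 3? yes. Count so far: 1
Gen 4: crossing 1x3. Involves strand 3? yes. Count so far: 2
Gen 5: crossing 3x1. Involves strand 3? yes. Count so far: 3
Gen 6: crossing 1x3. Involves strand 3? yes. Count so far: 4

Answer: 4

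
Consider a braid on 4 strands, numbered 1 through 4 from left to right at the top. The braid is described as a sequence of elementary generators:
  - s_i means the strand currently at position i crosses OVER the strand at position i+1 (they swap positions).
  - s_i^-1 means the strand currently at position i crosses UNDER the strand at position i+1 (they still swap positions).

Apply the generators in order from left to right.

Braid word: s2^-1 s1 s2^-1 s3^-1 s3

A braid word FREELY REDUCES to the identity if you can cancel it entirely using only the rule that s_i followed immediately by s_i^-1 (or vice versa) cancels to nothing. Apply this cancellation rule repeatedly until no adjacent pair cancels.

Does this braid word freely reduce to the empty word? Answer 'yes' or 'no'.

Answer: no

Derivation:
Gen 1 (s2^-1): push. Stack: [s2^-1]
Gen 2 (s1): push. Stack: [s2^-1 s1]
Gen 3 (s2^-1): push. Stack: [s2^-1 s1 s2^-1]
Gen 4 (s3^-1): push. Stack: [s2^-1 s1 s2^-1 s3^-1]
Gen 5 (s3): cancels prior s3^-1. Stack: [s2^-1 s1 s2^-1]
Reduced word: s2^-1 s1 s2^-1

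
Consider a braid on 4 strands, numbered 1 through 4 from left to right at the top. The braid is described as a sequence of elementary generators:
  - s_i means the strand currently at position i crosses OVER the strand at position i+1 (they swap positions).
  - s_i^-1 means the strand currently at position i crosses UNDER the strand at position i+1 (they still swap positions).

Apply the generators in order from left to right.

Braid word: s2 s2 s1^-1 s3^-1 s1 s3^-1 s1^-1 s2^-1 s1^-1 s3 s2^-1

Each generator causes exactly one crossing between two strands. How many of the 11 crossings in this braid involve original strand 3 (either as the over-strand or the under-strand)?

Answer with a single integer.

Gen 1: crossing 2x3. Involves strand 3? yes. Count so far: 1
Gen 2: crossing 3x2. Involves strand 3? yes. Count so far: 2
Gen 3: crossing 1x2. Involves strand 3? no. Count so far: 2
Gen 4: crossing 3x4. Involves strand 3? yes. Count so far: 3
Gen 5: crossing 2x1. Involves strand 3? no. Count so far: 3
Gen 6: crossing 4x3. Involves strand 3? yes. Count so far: 4
Gen 7: crossing 1x2. Involves strand 3? no. Count so far: 4
Gen 8: crossing 1x3. Involves strand 3? yes. Count so far: 5
Gen 9: crossing 2x3. Involves strand 3? yes. Count so far: 6
Gen 10: crossing 1x4. Involves strand 3? no. Count so far: 6
Gen 11: crossing 2x4. Involves strand 3? no. Count so far: 6

Answer: 6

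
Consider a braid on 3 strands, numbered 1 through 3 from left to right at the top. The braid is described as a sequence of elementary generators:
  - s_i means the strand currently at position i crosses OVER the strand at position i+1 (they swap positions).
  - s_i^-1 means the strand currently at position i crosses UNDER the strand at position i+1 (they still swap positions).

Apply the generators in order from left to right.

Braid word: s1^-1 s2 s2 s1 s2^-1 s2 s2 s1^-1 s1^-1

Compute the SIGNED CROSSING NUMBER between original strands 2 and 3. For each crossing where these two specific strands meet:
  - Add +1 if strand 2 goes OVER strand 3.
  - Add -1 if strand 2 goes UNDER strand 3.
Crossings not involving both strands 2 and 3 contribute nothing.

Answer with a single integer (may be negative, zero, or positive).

Answer: -1

Derivation:
Gen 1: crossing 1x2. Both 2&3? no. Sum: 0
Gen 2: crossing 1x3. Both 2&3? no. Sum: 0
Gen 3: crossing 3x1. Both 2&3? no. Sum: 0
Gen 4: crossing 2x1. Both 2&3? no. Sum: 0
Gen 5: 2 under 3. Both 2&3? yes. Contrib: -1. Sum: -1
Gen 6: 3 over 2. Both 2&3? yes. Contrib: -1. Sum: -2
Gen 7: 2 over 3. Both 2&3? yes. Contrib: +1. Sum: -1
Gen 8: crossing 1x3. Both 2&3? no. Sum: -1
Gen 9: crossing 3x1. Both 2&3? no. Sum: -1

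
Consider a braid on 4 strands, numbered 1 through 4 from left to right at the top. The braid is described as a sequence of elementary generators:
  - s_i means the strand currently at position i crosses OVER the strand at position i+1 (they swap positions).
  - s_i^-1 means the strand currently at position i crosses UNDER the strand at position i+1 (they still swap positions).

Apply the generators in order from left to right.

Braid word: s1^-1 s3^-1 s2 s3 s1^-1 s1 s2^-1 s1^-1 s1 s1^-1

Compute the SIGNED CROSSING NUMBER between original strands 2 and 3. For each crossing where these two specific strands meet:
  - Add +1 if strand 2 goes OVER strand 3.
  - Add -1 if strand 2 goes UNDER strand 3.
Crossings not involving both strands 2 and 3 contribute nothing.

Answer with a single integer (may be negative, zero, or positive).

Answer: -3

Derivation:
Gen 1: crossing 1x2. Both 2&3? no. Sum: 0
Gen 2: crossing 3x4. Both 2&3? no. Sum: 0
Gen 3: crossing 1x4. Both 2&3? no. Sum: 0
Gen 4: crossing 1x3. Both 2&3? no. Sum: 0
Gen 5: crossing 2x4. Both 2&3? no. Sum: 0
Gen 6: crossing 4x2. Both 2&3? no. Sum: 0
Gen 7: crossing 4x3. Both 2&3? no. Sum: 0
Gen 8: 2 under 3. Both 2&3? yes. Contrib: -1. Sum: -1
Gen 9: 3 over 2. Both 2&3? yes. Contrib: -1. Sum: -2
Gen 10: 2 under 3. Both 2&3? yes. Contrib: -1. Sum: -3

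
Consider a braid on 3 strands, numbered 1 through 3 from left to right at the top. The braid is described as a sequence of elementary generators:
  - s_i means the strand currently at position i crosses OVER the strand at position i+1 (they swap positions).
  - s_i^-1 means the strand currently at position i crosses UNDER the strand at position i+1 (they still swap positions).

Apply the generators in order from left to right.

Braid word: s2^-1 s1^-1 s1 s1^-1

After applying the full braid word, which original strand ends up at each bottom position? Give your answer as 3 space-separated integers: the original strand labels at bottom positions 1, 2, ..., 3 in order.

Gen 1 (s2^-1): strand 2 crosses under strand 3. Perm now: [1 3 2]
Gen 2 (s1^-1): strand 1 crosses under strand 3. Perm now: [3 1 2]
Gen 3 (s1): strand 3 crosses over strand 1. Perm now: [1 3 2]
Gen 4 (s1^-1): strand 1 crosses under strand 3. Perm now: [3 1 2]

Answer: 3 1 2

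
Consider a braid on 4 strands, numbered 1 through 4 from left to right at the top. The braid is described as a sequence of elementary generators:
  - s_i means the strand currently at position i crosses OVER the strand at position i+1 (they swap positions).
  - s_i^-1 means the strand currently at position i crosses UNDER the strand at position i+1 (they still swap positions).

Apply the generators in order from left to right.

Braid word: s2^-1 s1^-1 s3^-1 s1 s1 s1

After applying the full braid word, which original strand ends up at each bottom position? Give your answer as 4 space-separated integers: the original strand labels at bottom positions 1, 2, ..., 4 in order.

Answer: 1 3 4 2

Derivation:
Gen 1 (s2^-1): strand 2 crosses under strand 3. Perm now: [1 3 2 4]
Gen 2 (s1^-1): strand 1 crosses under strand 3. Perm now: [3 1 2 4]
Gen 3 (s3^-1): strand 2 crosses under strand 4. Perm now: [3 1 4 2]
Gen 4 (s1): strand 3 crosses over strand 1. Perm now: [1 3 4 2]
Gen 5 (s1): strand 1 crosses over strand 3. Perm now: [3 1 4 2]
Gen 6 (s1): strand 3 crosses over strand 1. Perm now: [1 3 4 2]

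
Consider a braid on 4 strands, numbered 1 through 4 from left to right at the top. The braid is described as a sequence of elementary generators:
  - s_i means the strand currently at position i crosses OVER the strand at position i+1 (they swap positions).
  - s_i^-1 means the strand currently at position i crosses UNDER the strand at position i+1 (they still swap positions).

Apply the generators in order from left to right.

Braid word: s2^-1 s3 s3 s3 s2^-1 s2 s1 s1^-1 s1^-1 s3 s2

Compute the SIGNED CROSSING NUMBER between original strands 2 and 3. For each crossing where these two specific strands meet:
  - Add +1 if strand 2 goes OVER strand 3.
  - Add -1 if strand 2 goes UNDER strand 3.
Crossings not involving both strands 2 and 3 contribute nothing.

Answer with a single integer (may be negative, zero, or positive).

Gen 1: 2 under 3. Both 2&3? yes. Contrib: -1. Sum: -1
Gen 2: crossing 2x4. Both 2&3? no. Sum: -1
Gen 3: crossing 4x2. Both 2&3? no. Sum: -1
Gen 4: crossing 2x4. Both 2&3? no. Sum: -1
Gen 5: crossing 3x4. Both 2&3? no. Sum: -1
Gen 6: crossing 4x3. Both 2&3? no. Sum: -1
Gen 7: crossing 1x3. Both 2&3? no. Sum: -1
Gen 8: crossing 3x1. Both 2&3? no. Sum: -1
Gen 9: crossing 1x3. Both 2&3? no. Sum: -1
Gen 10: crossing 4x2. Both 2&3? no. Sum: -1
Gen 11: crossing 1x2. Both 2&3? no. Sum: -1

Answer: -1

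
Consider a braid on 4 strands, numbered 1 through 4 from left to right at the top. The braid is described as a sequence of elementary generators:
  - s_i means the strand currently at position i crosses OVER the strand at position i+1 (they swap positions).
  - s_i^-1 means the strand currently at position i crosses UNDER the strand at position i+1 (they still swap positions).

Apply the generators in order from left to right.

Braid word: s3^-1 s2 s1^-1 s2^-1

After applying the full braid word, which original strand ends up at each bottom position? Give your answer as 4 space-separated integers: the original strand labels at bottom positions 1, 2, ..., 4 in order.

Gen 1 (s3^-1): strand 3 crosses under strand 4. Perm now: [1 2 4 3]
Gen 2 (s2): strand 2 crosses over strand 4. Perm now: [1 4 2 3]
Gen 3 (s1^-1): strand 1 crosses under strand 4. Perm now: [4 1 2 3]
Gen 4 (s2^-1): strand 1 crosses under strand 2. Perm now: [4 2 1 3]

Answer: 4 2 1 3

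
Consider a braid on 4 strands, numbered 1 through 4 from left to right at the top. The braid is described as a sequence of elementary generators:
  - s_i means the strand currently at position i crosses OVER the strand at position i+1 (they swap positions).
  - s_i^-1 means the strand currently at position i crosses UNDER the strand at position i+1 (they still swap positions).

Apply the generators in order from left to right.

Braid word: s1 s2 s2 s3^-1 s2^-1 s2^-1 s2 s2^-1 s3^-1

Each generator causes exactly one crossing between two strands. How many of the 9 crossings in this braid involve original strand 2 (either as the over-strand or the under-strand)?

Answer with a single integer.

Gen 1: crossing 1x2. Involves strand 2? yes. Count so far: 1
Gen 2: crossing 1x3. Involves strand 2? no. Count so far: 1
Gen 3: crossing 3x1. Involves strand 2? no. Count so far: 1
Gen 4: crossing 3x4. Involves strand 2? no. Count so far: 1
Gen 5: crossing 1x4. Involves strand 2? no. Count so far: 1
Gen 6: crossing 4x1. Involves strand 2? no. Count so far: 1
Gen 7: crossing 1x4. Involves strand 2? no. Count so far: 1
Gen 8: crossing 4x1. Involves strand 2? no. Count so far: 1
Gen 9: crossing 4x3. Involves strand 2? no. Count so far: 1

Answer: 1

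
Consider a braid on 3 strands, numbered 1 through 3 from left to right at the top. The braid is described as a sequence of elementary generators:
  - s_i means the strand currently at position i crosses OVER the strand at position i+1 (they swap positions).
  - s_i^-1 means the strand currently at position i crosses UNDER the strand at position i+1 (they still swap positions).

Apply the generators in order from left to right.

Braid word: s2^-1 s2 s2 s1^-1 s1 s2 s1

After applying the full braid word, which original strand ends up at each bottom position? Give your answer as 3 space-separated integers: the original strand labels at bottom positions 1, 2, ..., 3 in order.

Answer: 2 1 3

Derivation:
Gen 1 (s2^-1): strand 2 crosses under strand 3. Perm now: [1 3 2]
Gen 2 (s2): strand 3 crosses over strand 2. Perm now: [1 2 3]
Gen 3 (s2): strand 2 crosses over strand 3. Perm now: [1 3 2]
Gen 4 (s1^-1): strand 1 crosses under strand 3. Perm now: [3 1 2]
Gen 5 (s1): strand 3 crosses over strand 1. Perm now: [1 3 2]
Gen 6 (s2): strand 3 crosses over strand 2. Perm now: [1 2 3]
Gen 7 (s1): strand 1 crosses over strand 2. Perm now: [2 1 3]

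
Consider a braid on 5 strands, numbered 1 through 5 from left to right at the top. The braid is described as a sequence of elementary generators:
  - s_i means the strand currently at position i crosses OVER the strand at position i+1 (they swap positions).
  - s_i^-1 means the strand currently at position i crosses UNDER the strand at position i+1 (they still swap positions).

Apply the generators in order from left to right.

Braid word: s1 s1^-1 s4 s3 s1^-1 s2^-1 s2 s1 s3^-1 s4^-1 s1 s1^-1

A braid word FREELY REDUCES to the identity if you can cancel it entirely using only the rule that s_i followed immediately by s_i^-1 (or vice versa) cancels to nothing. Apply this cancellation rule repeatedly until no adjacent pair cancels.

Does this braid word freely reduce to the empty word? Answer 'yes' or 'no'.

Answer: yes

Derivation:
Gen 1 (s1): push. Stack: [s1]
Gen 2 (s1^-1): cancels prior s1. Stack: []
Gen 3 (s4): push. Stack: [s4]
Gen 4 (s3): push. Stack: [s4 s3]
Gen 5 (s1^-1): push. Stack: [s4 s3 s1^-1]
Gen 6 (s2^-1): push. Stack: [s4 s3 s1^-1 s2^-1]
Gen 7 (s2): cancels prior s2^-1. Stack: [s4 s3 s1^-1]
Gen 8 (s1): cancels prior s1^-1. Stack: [s4 s3]
Gen 9 (s3^-1): cancels prior s3. Stack: [s4]
Gen 10 (s4^-1): cancels prior s4. Stack: []
Gen 11 (s1): push. Stack: [s1]
Gen 12 (s1^-1): cancels prior s1. Stack: []
Reduced word: (empty)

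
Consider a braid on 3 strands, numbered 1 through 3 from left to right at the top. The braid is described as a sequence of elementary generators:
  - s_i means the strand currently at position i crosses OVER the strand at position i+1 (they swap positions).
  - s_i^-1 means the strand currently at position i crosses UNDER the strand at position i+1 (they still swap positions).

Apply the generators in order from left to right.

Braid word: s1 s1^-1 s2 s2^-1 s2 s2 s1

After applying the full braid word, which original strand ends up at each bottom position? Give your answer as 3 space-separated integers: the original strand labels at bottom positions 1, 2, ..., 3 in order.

Answer: 2 1 3

Derivation:
Gen 1 (s1): strand 1 crosses over strand 2. Perm now: [2 1 3]
Gen 2 (s1^-1): strand 2 crosses under strand 1. Perm now: [1 2 3]
Gen 3 (s2): strand 2 crosses over strand 3. Perm now: [1 3 2]
Gen 4 (s2^-1): strand 3 crosses under strand 2. Perm now: [1 2 3]
Gen 5 (s2): strand 2 crosses over strand 3. Perm now: [1 3 2]
Gen 6 (s2): strand 3 crosses over strand 2. Perm now: [1 2 3]
Gen 7 (s1): strand 1 crosses over strand 2. Perm now: [2 1 3]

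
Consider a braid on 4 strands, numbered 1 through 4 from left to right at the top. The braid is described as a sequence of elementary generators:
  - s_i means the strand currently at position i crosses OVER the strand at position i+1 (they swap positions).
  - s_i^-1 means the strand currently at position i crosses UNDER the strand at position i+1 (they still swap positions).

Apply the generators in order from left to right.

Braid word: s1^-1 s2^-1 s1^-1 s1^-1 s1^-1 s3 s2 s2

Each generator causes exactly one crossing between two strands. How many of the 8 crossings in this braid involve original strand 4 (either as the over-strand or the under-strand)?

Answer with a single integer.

Answer: 3

Derivation:
Gen 1: crossing 1x2. Involves strand 4? no. Count so far: 0
Gen 2: crossing 1x3. Involves strand 4? no. Count so far: 0
Gen 3: crossing 2x3. Involves strand 4? no. Count so far: 0
Gen 4: crossing 3x2. Involves strand 4? no. Count so far: 0
Gen 5: crossing 2x3. Involves strand 4? no. Count so far: 0
Gen 6: crossing 1x4. Involves strand 4? yes. Count so far: 1
Gen 7: crossing 2x4. Involves strand 4? yes. Count so far: 2
Gen 8: crossing 4x2. Involves strand 4? yes. Count so far: 3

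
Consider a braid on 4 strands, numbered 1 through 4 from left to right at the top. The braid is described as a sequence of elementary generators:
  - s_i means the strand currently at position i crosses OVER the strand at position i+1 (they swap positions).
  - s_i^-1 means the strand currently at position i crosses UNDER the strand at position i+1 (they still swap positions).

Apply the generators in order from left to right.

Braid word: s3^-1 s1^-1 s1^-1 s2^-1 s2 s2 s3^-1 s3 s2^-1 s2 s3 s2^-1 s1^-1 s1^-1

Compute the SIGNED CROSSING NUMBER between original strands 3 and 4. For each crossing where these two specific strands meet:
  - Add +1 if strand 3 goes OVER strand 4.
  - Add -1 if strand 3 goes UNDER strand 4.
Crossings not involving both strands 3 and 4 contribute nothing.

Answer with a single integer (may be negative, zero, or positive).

Gen 1: 3 under 4. Both 3&4? yes. Contrib: -1. Sum: -1
Gen 2: crossing 1x2. Both 3&4? no. Sum: -1
Gen 3: crossing 2x1. Both 3&4? no. Sum: -1
Gen 4: crossing 2x4. Both 3&4? no. Sum: -1
Gen 5: crossing 4x2. Both 3&4? no. Sum: -1
Gen 6: crossing 2x4. Both 3&4? no. Sum: -1
Gen 7: crossing 2x3. Both 3&4? no. Sum: -1
Gen 8: crossing 3x2. Both 3&4? no. Sum: -1
Gen 9: crossing 4x2. Both 3&4? no. Sum: -1
Gen 10: crossing 2x4. Both 3&4? no. Sum: -1
Gen 11: crossing 2x3. Both 3&4? no. Sum: -1
Gen 12: 4 under 3. Both 3&4? yes. Contrib: +1. Sum: 0
Gen 13: crossing 1x3. Both 3&4? no. Sum: 0
Gen 14: crossing 3x1. Both 3&4? no. Sum: 0

Answer: 0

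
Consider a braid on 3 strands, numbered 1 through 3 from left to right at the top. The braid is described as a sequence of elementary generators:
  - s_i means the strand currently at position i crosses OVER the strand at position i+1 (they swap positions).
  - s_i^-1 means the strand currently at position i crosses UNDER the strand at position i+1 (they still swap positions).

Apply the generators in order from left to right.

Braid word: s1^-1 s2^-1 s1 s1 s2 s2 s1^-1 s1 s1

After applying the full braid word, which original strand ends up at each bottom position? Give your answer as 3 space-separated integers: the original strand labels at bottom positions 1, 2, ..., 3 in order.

Gen 1 (s1^-1): strand 1 crosses under strand 2. Perm now: [2 1 3]
Gen 2 (s2^-1): strand 1 crosses under strand 3. Perm now: [2 3 1]
Gen 3 (s1): strand 2 crosses over strand 3. Perm now: [3 2 1]
Gen 4 (s1): strand 3 crosses over strand 2. Perm now: [2 3 1]
Gen 5 (s2): strand 3 crosses over strand 1. Perm now: [2 1 3]
Gen 6 (s2): strand 1 crosses over strand 3. Perm now: [2 3 1]
Gen 7 (s1^-1): strand 2 crosses under strand 3. Perm now: [3 2 1]
Gen 8 (s1): strand 3 crosses over strand 2. Perm now: [2 3 1]
Gen 9 (s1): strand 2 crosses over strand 3. Perm now: [3 2 1]

Answer: 3 2 1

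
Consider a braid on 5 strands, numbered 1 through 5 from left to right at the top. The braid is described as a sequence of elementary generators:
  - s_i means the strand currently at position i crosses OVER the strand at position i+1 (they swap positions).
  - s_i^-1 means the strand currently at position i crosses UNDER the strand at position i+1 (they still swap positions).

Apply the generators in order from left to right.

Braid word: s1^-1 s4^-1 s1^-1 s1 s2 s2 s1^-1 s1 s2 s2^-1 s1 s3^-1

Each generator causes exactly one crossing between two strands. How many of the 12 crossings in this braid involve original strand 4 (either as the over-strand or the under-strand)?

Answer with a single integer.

Answer: 1

Derivation:
Gen 1: crossing 1x2. Involves strand 4? no. Count so far: 0
Gen 2: crossing 4x5. Involves strand 4? yes. Count so far: 1
Gen 3: crossing 2x1. Involves strand 4? no. Count so far: 1
Gen 4: crossing 1x2. Involves strand 4? no. Count so far: 1
Gen 5: crossing 1x3. Involves strand 4? no. Count so far: 1
Gen 6: crossing 3x1. Involves strand 4? no. Count so far: 1
Gen 7: crossing 2x1. Involves strand 4? no. Count so far: 1
Gen 8: crossing 1x2. Involves strand 4? no. Count so far: 1
Gen 9: crossing 1x3. Involves strand 4? no. Count so far: 1
Gen 10: crossing 3x1. Involves strand 4? no. Count so far: 1
Gen 11: crossing 2x1. Involves strand 4? no. Count so far: 1
Gen 12: crossing 3x5. Involves strand 4? no. Count so far: 1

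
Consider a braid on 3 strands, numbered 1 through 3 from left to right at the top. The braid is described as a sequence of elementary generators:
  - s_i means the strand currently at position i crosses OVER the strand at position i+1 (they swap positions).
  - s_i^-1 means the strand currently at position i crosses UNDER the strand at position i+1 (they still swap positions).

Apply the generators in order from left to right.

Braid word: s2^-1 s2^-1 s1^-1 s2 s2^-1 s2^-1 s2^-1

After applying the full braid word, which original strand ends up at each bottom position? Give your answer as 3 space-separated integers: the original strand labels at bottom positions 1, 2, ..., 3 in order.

Answer: 2 1 3

Derivation:
Gen 1 (s2^-1): strand 2 crosses under strand 3. Perm now: [1 3 2]
Gen 2 (s2^-1): strand 3 crosses under strand 2. Perm now: [1 2 3]
Gen 3 (s1^-1): strand 1 crosses under strand 2. Perm now: [2 1 3]
Gen 4 (s2): strand 1 crosses over strand 3. Perm now: [2 3 1]
Gen 5 (s2^-1): strand 3 crosses under strand 1. Perm now: [2 1 3]
Gen 6 (s2^-1): strand 1 crosses under strand 3. Perm now: [2 3 1]
Gen 7 (s2^-1): strand 3 crosses under strand 1. Perm now: [2 1 3]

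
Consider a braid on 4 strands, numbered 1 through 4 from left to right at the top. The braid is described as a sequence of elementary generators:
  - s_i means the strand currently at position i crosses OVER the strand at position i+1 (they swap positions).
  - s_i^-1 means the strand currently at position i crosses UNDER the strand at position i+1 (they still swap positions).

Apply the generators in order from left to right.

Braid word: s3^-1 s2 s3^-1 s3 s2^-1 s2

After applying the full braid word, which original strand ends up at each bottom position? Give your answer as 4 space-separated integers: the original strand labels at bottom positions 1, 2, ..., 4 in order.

Answer: 1 4 2 3

Derivation:
Gen 1 (s3^-1): strand 3 crosses under strand 4. Perm now: [1 2 4 3]
Gen 2 (s2): strand 2 crosses over strand 4. Perm now: [1 4 2 3]
Gen 3 (s3^-1): strand 2 crosses under strand 3. Perm now: [1 4 3 2]
Gen 4 (s3): strand 3 crosses over strand 2. Perm now: [1 4 2 3]
Gen 5 (s2^-1): strand 4 crosses under strand 2. Perm now: [1 2 4 3]
Gen 6 (s2): strand 2 crosses over strand 4. Perm now: [1 4 2 3]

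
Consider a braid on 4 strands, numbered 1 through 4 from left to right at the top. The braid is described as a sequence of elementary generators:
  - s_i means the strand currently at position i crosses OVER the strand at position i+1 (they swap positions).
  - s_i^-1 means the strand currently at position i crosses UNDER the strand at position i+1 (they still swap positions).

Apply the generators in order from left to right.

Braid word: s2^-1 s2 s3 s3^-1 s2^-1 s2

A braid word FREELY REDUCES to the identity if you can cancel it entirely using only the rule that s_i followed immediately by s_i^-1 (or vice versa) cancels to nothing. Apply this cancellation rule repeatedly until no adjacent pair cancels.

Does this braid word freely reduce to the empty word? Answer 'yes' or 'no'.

Gen 1 (s2^-1): push. Stack: [s2^-1]
Gen 2 (s2): cancels prior s2^-1. Stack: []
Gen 3 (s3): push. Stack: [s3]
Gen 4 (s3^-1): cancels prior s3. Stack: []
Gen 5 (s2^-1): push. Stack: [s2^-1]
Gen 6 (s2): cancels prior s2^-1. Stack: []
Reduced word: (empty)

Answer: yes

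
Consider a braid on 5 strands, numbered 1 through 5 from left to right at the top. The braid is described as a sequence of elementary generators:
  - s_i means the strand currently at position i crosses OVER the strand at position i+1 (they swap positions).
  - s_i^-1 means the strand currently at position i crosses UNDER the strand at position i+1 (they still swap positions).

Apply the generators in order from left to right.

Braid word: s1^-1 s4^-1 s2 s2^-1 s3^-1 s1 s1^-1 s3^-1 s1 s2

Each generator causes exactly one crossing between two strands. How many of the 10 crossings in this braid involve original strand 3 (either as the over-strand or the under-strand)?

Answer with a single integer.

Gen 1: crossing 1x2. Involves strand 3? no. Count so far: 0
Gen 2: crossing 4x5. Involves strand 3? no. Count so far: 0
Gen 3: crossing 1x3. Involves strand 3? yes. Count so far: 1
Gen 4: crossing 3x1. Involves strand 3? yes. Count so far: 2
Gen 5: crossing 3x5. Involves strand 3? yes. Count so far: 3
Gen 6: crossing 2x1. Involves strand 3? no. Count so far: 3
Gen 7: crossing 1x2. Involves strand 3? no. Count so far: 3
Gen 8: crossing 5x3. Involves strand 3? yes. Count so far: 4
Gen 9: crossing 2x1. Involves strand 3? no. Count so far: 4
Gen 10: crossing 2x3. Involves strand 3? yes. Count so far: 5

Answer: 5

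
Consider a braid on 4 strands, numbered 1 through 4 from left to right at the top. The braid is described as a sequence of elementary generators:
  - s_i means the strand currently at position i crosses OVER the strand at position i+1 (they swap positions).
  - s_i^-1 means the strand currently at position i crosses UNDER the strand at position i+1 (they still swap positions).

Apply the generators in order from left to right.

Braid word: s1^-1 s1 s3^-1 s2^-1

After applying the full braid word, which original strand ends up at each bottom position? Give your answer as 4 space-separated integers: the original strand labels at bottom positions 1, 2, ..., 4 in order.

Answer: 1 4 2 3

Derivation:
Gen 1 (s1^-1): strand 1 crosses under strand 2. Perm now: [2 1 3 4]
Gen 2 (s1): strand 2 crosses over strand 1. Perm now: [1 2 3 4]
Gen 3 (s3^-1): strand 3 crosses under strand 4. Perm now: [1 2 4 3]
Gen 4 (s2^-1): strand 2 crosses under strand 4. Perm now: [1 4 2 3]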